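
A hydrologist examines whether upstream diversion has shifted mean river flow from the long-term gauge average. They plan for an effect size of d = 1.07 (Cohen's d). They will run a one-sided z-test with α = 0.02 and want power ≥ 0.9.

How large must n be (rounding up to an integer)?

For power 0.9 need Φ(δ − z_{0.02}) = 0.9, so δ = z_{0.02} + z_{0.10} = 2.054 + 1.282 = 3.335.
δ = d·√n ⇒ n = (δ/d)² = (3.335 / 1.07)² = 9.72.
Rounding up, n = 10.

n = 10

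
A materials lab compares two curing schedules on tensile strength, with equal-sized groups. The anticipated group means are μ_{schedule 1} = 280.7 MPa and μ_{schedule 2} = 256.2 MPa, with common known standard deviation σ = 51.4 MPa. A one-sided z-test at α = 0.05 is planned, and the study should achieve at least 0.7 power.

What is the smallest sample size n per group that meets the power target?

n = 42 per group

Standardized effect: d = |μ_{schedule 1} − μ_{schedule 2}| / σ = |280.7 − 256.2| / 51.4 = 0.4767
For power 0.7 need Φ(δ − z_{0.05}) = 0.7, so δ = z_{0.05} + z_{0.30} = 1.645 + 0.524 = 2.169.
δ = d·√(n/2) ⇒ n = 2(δ/d)² = 2 × (2.169 / 0.4767)² = 41.42.
Round up to the next whole unit.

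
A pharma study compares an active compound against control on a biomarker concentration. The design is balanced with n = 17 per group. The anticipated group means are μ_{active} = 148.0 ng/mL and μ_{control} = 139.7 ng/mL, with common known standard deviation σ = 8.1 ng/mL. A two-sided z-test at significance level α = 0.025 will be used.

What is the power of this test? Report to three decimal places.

Standardized effect: d = |μ_{active} − μ_{control}| / σ = |148.0 − 139.7| / 8.1 = 1.0247
Noncentrality parameter: δ = d·√(n/2) = 1.0247 × √(17/2) = 2.9875
Two-sided α = 0.025 → critical value z_{0.0125} = 2.241.
Power = Φ(δ − 2.241) + Φ(−δ − 2.241) = Φ(0.746) + Φ(-5.229) = 0.7722 + 0.0000 = 0.7722.

Power ≈ 0.772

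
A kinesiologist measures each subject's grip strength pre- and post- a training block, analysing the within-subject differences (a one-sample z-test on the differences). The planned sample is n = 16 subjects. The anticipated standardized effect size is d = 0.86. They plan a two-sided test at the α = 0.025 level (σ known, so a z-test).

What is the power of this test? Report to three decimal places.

Noncentrality parameter: δ = d·√n = 0.86 × √16 = 3.4400
Critical value for a two-sided test at α = 0.025: z_{α/2} = 2.241.
Power = Φ(δ − 2.241) + Φ(−δ − 2.241) = Φ(1.199) + Φ(-5.681) = 0.8847 + 0.0000 = 0.8847.

Power ≈ 0.885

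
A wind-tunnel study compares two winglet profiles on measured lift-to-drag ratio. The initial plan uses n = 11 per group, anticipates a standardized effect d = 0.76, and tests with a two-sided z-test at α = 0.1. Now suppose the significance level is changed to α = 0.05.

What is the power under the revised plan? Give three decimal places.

Power ≈ 0.430

δ = d·√(n/2) = 0.76 × √(11/2) = 1.7824 (unchanged). New critical value: z_{0.025} = 1.960.
Revised power = Φ(δ − 1.960) + Φ(−δ − 1.960) = Φ(-0.178) + Φ(-3.742) = 0.4295 + 0.0001 = 0.4296.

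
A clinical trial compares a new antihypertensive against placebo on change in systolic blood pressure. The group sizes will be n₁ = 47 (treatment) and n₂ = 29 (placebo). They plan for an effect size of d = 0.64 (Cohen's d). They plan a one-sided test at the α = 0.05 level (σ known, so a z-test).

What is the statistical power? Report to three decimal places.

Noncentrality parameter: δ = d / √(1/n₁ + 1/n₂) = 0.64 / √(1/47 + 1/29) = 2.7103
Critical value for a one-sided test at α = 0.05: z_α = 1.645.
Power = Φ(δ − 1.645) = Φ(1.065) = 0.8567.

Power ≈ 0.857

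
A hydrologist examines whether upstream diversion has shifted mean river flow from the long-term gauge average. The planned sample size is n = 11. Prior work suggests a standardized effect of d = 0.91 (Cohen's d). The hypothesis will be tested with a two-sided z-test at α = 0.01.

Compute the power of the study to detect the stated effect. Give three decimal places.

Noncentrality parameter: δ = d·√n = 0.91 × √11 = 3.0181
Two-sided α = 0.01 → critical value z_{0.005} = 2.576.
Power = Φ(δ − 2.576) + Φ(−δ − 2.576) = Φ(0.442) + Φ(-5.594) = 0.6709 + 0.0000 = 0.6709.

Power ≈ 0.671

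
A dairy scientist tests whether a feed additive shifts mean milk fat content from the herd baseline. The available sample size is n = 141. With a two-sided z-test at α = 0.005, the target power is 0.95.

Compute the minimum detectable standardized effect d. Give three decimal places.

Required noncentrality: δ = z_{0.0025} + z_{0.05} = 2.807 + 1.645 = 4.452.
(The second rejection-region term Φ(−δ − z_{α/2}) is negligible and dropped.)
δ = d·√n ⇒ d = δ/√n = 4.452/√141 = 0.3749.

d ≈ 0.375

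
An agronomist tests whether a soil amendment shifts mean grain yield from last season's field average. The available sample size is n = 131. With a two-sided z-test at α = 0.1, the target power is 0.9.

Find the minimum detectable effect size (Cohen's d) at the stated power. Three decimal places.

d ≈ 0.256

Need Φ(δ − 1.645) = 0.9, so δ = 1.645 + 1.282 = 2.926.
(Lower-tail contribution to power is negligible for δ > 0.)
δ = d·√n ⇒ d = δ/√n = 2.926/√131 = 0.2557.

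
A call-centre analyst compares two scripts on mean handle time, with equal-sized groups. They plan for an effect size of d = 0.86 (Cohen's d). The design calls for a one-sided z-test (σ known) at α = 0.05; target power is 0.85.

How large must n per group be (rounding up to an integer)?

For power 0.85 need Φ(δ − z_{0.05}) = 0.85, so δ = z_{0.05} + z_{0.15} = 1.645 + 1.036 = 2.681.
δ = d·√(n/2) ⇒ n = 2(δ/d)² = 2 × (2.681 / 0.86)² = 19.44.
Rounding up, n = 20 per group.

n = 20 per group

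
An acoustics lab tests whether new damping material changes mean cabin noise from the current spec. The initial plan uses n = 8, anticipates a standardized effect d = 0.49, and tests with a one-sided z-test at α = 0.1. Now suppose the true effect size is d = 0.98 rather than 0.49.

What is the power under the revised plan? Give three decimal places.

With d = 0.98: δ = d·√n = 0.98 × √8 = 2.7719. Critical value z_{0.1} = 1.282.
Revised power = Φ(δ − 1.282) = Φ(1.490) = 0.9319.

Power ≈ 0.932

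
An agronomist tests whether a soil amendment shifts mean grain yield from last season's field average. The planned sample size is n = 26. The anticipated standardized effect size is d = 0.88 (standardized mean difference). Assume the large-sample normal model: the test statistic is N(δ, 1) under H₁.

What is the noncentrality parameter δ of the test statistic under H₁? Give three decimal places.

δ ≈ 4.487

δ = d·√n = 0.88 × √26 = 4.4871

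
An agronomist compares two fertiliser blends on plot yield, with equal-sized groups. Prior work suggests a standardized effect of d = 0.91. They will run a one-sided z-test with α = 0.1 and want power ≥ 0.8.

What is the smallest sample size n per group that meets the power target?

For power 0.8 need Φ(δ − z_{0.1}) = 0.8, so δ = z_{0.1} + z_{0.20} = 1.282 + 0.842 = 2.123.
δ = d·√(n/2) ⇒ n = 2(δ/d)² = 2 × (2.123 / 0.91)² = 10.89.
Rounding up, n = 11 per group.

n = 11 per group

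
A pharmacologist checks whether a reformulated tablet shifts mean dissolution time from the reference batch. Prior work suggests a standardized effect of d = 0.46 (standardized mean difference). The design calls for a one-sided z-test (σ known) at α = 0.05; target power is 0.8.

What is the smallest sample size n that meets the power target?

For power 0.8 need Φ(δ − z_{0.05}) = 0.8, so δ = z_{0.05} + z_{0.20} = 1.645 + 0.842 = 2.486.
δ = d·√n ⇒ n = (δ/d)² = (2.486 / 0.46)² = 29.22.
Rounding up, n = 30.

n = 30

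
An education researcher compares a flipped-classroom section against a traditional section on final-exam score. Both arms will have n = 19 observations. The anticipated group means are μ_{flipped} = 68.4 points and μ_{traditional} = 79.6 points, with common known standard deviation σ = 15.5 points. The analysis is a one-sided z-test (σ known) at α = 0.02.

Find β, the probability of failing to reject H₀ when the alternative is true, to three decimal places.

Standardized effect: d = |μ_{flipped} − μ_{traditional}| / σ = |68.4 − 79.6| / 15.5 = 0.7226
Noncentrality parameter: δ = d·√(n/2) = 0.7226 × √(19/2) = 2.2271
Critical value for a one-sided test at α = 0.02: z_α = 2.054.
Power = P(Z > 2.054 − δ) = Φ(0.173) = 0.5688.
Type II error: β = 1 − power = 1 − 0.5688 = 0.4312.

β ≈ 0.431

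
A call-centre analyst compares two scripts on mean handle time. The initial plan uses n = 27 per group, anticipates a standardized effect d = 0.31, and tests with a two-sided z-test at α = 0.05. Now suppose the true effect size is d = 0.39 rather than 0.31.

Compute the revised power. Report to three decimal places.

With d = 0.39: δ = d·√(n/2) = 0.39 × √(27/2) = 1.4330. Critical value z_{0.025} = 1.960.
Revised power = Φ(δ − 1.960) + Φ(−δ − 1.960) = Φ(-0.527) + Φ(-3.393) = 0.2991 + 0.0003 = 0.2994.

Power ≈ 0.299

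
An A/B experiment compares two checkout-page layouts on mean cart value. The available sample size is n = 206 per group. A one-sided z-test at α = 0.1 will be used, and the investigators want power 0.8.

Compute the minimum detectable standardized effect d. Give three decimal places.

Need Φ(δ − 1.282) = 0.8, so δ = 1.282 + 0.842 = 2.123.
δ = d·√(n/2) ⇒ d = δ/√(n/2) = 2.123/√(206/2) = 0.2092.

d ≈ 0.209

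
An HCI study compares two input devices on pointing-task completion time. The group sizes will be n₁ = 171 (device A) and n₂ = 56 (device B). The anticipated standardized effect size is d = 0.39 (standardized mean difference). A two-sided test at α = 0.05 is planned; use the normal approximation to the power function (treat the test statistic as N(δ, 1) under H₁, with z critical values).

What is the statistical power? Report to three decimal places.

Power ≈ 0.717

Noncentrality parameter: δ = d / √(1/n₁ + 1/n₂) = 0.39 / √(1/171 + 1/56) = 2.5330
Two-sided α = 0.05 → critical value z_{0.025} = 1.960.
Power = Φ(δ − 1.960) + Φ(−δ − 1.960) = Φ(0.573) + Φ(-4.493) = 0.7167 + 0.0000 = 0.7167.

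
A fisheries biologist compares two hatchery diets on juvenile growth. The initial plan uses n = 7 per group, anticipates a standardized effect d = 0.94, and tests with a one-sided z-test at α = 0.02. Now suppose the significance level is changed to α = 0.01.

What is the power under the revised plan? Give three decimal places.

Power ≈ 0.285

δ = d·√(n/2) = 0.94 × √(7/2) = 1.7586 (unchanged). New critical value: z_{0.01} = 2.326.
Revised power = P(Z > 2.326 − δ) = Φ(-0.568) = 0.2851.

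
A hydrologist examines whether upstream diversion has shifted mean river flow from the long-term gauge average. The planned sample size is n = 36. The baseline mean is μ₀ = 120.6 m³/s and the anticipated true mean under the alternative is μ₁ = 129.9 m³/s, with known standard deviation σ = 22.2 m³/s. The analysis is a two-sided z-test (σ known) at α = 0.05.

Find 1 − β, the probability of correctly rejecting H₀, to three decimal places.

Power ≈ 0.710

Standardized effect: d = |μ₁ − μ₀| / σ = |129.9 − 120.6| / 22.2 = 0.4189
Noncentrality parameter: δ = d·√n = 0.4189 × √36 = 2.5135
Two-sided α = 0.05 → critical value z_{0.025} = 1.960.
Power = Φ(δ − 1.960) + Φ(−δ − 1.960) = Φ(0.554) + Φ(-4.473) = 0.7101 + 0.0000 = 0.7101.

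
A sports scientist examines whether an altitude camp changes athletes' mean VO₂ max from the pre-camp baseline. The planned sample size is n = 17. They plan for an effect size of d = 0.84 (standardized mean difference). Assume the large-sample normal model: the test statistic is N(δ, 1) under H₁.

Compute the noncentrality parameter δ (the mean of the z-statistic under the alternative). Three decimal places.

δ = d·√n = 0.84 × √17 = 3.4634

δ ≈ 3.463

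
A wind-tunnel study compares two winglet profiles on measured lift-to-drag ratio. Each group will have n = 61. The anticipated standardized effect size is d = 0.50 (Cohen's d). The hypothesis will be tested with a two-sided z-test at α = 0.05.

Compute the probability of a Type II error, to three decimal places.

β ≈ 0.211

Noncentrality parameter: δ = d·√(n/2) = 0.50 × √(61/2) = 2.7613
Two-sided α = 0.05 → critical value z_{0.025} = 1.960.
Power = Φ(δ − 1.960) + Φ(−δ − 1.960) = Φ(0.801) + Φ(-4.721) = 0.7885 + 0.0000 = 0.7885.
Type II error: β = 1 − power = 1 − 0.7885 = 0.2115.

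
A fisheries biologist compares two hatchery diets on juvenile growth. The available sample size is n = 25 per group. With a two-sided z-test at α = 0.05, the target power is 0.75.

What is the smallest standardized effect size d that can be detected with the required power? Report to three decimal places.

Required noncentrality: δ = z_{0.025} + z_{0.25} = 1.960 + 0.674 = 2.634.
(Lower-tail contribution to power is negligible for δ > 0.)
δ = d·√(n/2) ⇒ d = δ/√(n/2) = 2.634/√(25/2) = 0.7451.

d ≈ 0.745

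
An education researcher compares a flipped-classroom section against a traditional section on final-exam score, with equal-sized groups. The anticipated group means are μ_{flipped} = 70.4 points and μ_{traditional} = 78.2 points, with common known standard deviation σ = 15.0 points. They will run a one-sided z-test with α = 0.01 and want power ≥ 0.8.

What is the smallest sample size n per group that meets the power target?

Standardized effect: d = |μ_{flipped} − μ_{traditional}| / σ = |70.4 − 78.2| / 15.0 = 0.5200
Set Φ(δ − 2.326) = 0.8; then δ − 2.326 = Φ⁻¹(0.8) = 0.842, giving δ = 3.168.
δ = d·√(n/2) ⇒ n = 2(δ/d)² = 2 × (3.168 / 0.5200)² = 74.23.
Round up to the next whole unit.

n = 75 per group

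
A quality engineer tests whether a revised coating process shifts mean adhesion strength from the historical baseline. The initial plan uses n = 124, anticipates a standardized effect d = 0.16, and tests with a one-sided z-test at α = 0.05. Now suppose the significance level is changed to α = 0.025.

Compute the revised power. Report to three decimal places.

Power ≈ 0.429

δ = d·√n = 0.16 × √124 = 1.7817 (unchanged). New critical value: z_{0.025} = 1.960.
Revised power = P(Z > 1.960 − δ) = Φ(-0.178) = 0.4293.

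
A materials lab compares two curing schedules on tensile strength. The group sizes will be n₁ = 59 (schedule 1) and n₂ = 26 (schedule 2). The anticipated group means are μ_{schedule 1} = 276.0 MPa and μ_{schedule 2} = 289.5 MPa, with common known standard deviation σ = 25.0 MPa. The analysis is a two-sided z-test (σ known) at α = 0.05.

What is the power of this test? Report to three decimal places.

Standardized effect: d = |μ_{schedule 1} − μ_{schedule 2}| / σ = |276.0 − 289.5| / 25.0 = 0.5400
Noncentrality parameter: δ = d / √(1/n₁ + 1/n₂) = 0.5400 / √(1/59 + 1/26) = 2.2940
Two-sided α = 0.05 → critical value z_{0.025} = 1.960.
Power = Φ(δ − 1.960) + Φ(−δ − 1.960) = Φ(0.334) + Φ(-4.254) = 0.6308 + 0.0000 = 0.6308.

Power ≈ 0.631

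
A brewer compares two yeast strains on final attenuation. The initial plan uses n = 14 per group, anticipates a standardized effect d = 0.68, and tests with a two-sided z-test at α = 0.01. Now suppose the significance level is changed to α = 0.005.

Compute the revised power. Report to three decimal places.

δ = d·√(n/2) = 0.68 × √(14/2) = 1.7991 (unchanged). New critical value: z_{0.0025} = 2.807.
Revised power = Φ(δ − 2.807) + Φ(−δ − 2.807) = Φ(-1.008) + Φ(-4.606) = 0.1567 + 0.0000 = 0.1567.

Power ≈ 0.157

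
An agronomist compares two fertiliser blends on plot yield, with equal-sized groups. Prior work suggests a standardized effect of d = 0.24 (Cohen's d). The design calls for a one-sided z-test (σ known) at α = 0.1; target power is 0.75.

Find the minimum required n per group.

Set Φ(δ − 1.282) = 0.75; then δ − 1.282 = Φ⁻¹(0.75) = 0.674, giving δ = 1.956.
δ = d·√(n/2) ⇒ n = 2(δ/d)² = 2 × (1.956 / 0.24)² = 132.85.
Round up to the next whole unit.

n = 133 per group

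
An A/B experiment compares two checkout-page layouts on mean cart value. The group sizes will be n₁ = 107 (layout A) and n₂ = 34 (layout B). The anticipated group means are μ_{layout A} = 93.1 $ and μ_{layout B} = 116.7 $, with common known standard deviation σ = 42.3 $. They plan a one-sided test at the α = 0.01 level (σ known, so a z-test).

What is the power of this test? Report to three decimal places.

Standardized effect: d = |μ_{layout A} − μ_{layout B}| / σ = |93.1 − 116.7| / 42.3 = 0.5579
Noncentrality parameter: δ = d / √(1/n₁ + 1/n₂) = 0.5579 / √(1/107 + 1/34) = 2.8340
One-sided α = 0.01 → critical value z_{0.01} = 2.326.
Power = Φ(δ − 2.326) = Φ(0.508) = 0.6941.

Power ≈ 0.694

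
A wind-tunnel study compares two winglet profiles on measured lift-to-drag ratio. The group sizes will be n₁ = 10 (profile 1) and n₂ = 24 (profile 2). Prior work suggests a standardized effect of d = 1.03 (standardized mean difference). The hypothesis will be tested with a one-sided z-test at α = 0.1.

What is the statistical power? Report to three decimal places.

Power ≈ 0.927

Noncentrality parameter: δ = d / √(1/n₁ + 1/n₂) = 1.03 / √(1/10 + 1/24) = 2.7365
One-sided α = 0.1 → critical value z_{0.1} = 1.282.
Power = Φ(δ − 1.282) = Φ(1.455) = 0.9272.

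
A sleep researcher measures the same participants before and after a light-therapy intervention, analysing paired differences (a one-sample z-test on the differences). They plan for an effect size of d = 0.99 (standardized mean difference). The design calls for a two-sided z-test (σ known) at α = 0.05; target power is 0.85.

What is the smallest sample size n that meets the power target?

For power 0.85 need Φ(δ − z_{0.025}) = 0.85, so δ = z_{0.025} + z_{0.15} = 1.960 + 1.036 = 2.996.
(For δ > 0 the lower-tail rejection region contributes negligibly to power, so the one-term inversion is standard.)
δ = d·√n ⇒ n = (δ/d)² = (2.996 / 0.99)² = 9.16.
Rounding up, n = 10.

n = 10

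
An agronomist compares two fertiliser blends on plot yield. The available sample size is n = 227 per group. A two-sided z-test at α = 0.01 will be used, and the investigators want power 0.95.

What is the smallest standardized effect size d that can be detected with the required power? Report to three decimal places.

d ≈ 0.396

Need Φ(δ − 2.576) = 0.95, so δ = 2.576 + 1.645 = 4.221.
(Lower-tail contribution to power is negligible for δ > 0.)
δ = d·√(n/2) ⇒ d = δ/√(n/2) = 4.221/√(227/2) = 0.3962.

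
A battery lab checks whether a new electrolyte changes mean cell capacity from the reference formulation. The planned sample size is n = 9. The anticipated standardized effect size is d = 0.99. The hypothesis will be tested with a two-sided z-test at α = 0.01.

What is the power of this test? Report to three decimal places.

Power ≈ 0.653

Noncentrality parameter: λ = d·√n = 0.99 × √9 = 2.9700
Critical value for a two-sided test at α = 0.01: z_{α/2} = 2.576.
Power = Φ(λ − 2.576) + Φ(−λ − 2.576) = Φ(0.394) + Φ(-5.546) = 0.6533 + 0.0000 = 0.6533.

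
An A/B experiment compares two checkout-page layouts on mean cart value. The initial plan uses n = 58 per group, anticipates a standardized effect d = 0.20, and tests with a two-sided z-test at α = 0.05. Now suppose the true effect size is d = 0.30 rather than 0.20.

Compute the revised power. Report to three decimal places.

With d = 0.30: δ = d·√(n/2) = 0.30 × √(58/2) = 1.6155. Critical value z_{0.025} = 1.960.
Revised power = Φ(δ − 1.960) + Φ(−δ − 1.960) = Φ(-0.344) + Φ(-3.576) = 0.3653 + 0.0002 = 0.3654.

Power ≈ 0.365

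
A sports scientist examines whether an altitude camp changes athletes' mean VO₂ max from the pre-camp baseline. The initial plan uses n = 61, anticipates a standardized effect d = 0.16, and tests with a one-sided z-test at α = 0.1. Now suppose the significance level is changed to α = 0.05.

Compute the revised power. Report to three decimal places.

Power ≈ 0.346

δ = d·√n = 0.16 × √61 = 1.2496 (unchanged). New critical value: z_{0.05} = 1.645.
Revised power = Φ(δ − 1.645) = Φ(-0.395) = 0.3463.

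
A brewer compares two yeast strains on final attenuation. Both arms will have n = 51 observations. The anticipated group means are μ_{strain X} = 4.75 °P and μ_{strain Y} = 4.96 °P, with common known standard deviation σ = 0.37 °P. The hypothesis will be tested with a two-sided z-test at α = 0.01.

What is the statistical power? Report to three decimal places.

Power ≈ 0.614

Standardized effect: d = |μ_{strain X} − μ_{strain Y}| / σ = |4.75 − 4.96| / 0.37 = 0.5676
Noncentrality parameter: δ = d·√(n/2) = 0.5676 × √(51/2) = 2.8661
Critical value for a two-sided test at α = 0.01: z_{α/2} = 2.576.
Power = Φ(δ − 2.576) + Φ(−δ − 2.576) = Φ(0.290) + Φ(-5.442) = 0.6142 + 0.0000 = 0.6142.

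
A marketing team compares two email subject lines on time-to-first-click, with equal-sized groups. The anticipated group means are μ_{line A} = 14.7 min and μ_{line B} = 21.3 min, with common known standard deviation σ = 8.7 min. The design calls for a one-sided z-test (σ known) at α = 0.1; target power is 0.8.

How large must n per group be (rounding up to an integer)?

Standardized effect: d = |μ_{line A} − μ_{line B}| / σ = |14.7 − 21.3| / 8.7 = 0.7586
For power 0.8 need Φ(δ − z_{0.1}) = 0.8, so δ = z_{0.1} + z_{0.20} = 1.282 + 0.842 = 2.123.
δ = d·√(n/2) ⇒ n = 2(δ/d)² = 2 × (2.123 / 0.7586)² = 15.67.
Rounding up, n = 16 per group.

n = 16 per group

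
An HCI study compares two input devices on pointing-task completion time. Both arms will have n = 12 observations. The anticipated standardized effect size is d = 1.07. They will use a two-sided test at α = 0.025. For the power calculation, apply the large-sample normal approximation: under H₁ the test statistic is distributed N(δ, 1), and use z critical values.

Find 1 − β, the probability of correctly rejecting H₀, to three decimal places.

Noncentrality parameter: λ = d·√(n/2) = 1.07 × √(12/2) = 2.6210
Critical value for a two-sided test at α = 0.025: z_{α/2} = 2.241.
Power = Φ(λ − 2.241) + Φ(−λ − 2.241) = Φ(0.380) + Φ(-4.862) = 0.6479 + 0.0000 = 0.6479.

Power ≈ 0.648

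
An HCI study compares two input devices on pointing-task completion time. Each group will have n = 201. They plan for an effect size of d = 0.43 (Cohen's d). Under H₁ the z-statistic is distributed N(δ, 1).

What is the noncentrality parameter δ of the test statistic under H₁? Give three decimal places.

δ ≈ 4.311

δ = d·√(n/2) = 0.43 × √(201/2) = 4.3107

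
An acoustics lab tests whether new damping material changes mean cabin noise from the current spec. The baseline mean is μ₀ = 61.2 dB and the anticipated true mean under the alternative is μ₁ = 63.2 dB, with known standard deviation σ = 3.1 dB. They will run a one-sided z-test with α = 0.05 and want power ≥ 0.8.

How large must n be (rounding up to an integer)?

Standardized effect: d = |μ₁ − μ₀| / σ = |63.2 − 61.2| / 3.1 = 0.6452
For power 0.8 need Φ(δ − z_{0.05}) = 0.8, so δ = z_{0.05} + z_{0.20} = 1.645 + 0.842 = 2.486.
δ = d·√n ⇒ n = (δ/d)² = (2.486 / 0.6452)² = 14.85.
Rounding up, n = 15.

n = 15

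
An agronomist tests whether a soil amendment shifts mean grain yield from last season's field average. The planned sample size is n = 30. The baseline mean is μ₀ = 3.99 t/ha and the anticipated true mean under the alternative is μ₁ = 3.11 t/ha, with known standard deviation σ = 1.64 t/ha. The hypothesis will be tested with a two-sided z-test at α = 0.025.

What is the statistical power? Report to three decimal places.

Standardized effect: d = |μ₁ − μ₀| / σ = |3.11 − 3.99| / 1.64 = 0.5366
Noncentrality parameter: δ = d·√n = 0.5366 × √30 = 2.9390
Two-sided α = 0.025 → critical value z_{0.0125} = 2.241.
Power = Φ(δ − 2.241) + Φ(−δ − 2.241) = Φ(0.698) + Φ(-5.180) = 0.7573 + 0.0000 = 0.7573.

Power ≈ 0.757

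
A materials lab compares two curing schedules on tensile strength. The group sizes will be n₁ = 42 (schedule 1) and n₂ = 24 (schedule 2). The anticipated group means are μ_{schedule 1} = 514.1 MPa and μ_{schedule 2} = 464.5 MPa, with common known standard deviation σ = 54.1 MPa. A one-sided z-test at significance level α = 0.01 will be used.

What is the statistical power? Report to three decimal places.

Standardized effect: d = |μ_{schedule 1} − μ_{schedule 2}| / σ = |514.1 − 464.5| / 54.1 = 0.9168
Noncentrality parameter: δ = d / √(1/n₁ + 1/n₂) = 0.9168 / √(1/42 + 1/24) = 3.5830
One-sided α = 0.01 → critical value z_{0.01} = 2.326.
Power = Φ(δ − 2.326) = Φ(1.257) = 0.8956.

Power ≈ 0.896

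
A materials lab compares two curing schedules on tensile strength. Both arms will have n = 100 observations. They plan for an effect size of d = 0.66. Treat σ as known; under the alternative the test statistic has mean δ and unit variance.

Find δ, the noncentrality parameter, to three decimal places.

δ ≈ 4.667

The noncentrality parameter scales effect size by the design's sample-size factor: δ = d·√(n/2) = 0.66 × √(100/2) = 4.6669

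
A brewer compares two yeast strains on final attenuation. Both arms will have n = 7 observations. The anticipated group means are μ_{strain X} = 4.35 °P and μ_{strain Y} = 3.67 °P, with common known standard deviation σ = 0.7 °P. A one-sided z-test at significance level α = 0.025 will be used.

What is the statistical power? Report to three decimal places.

Power ≈ 0.443

Standardized effect: d = |μ_{strain X} − μ_{strain Y}| / σ = |4.35 − 3.67| / 0.7 = 0.9714
Noncentrality parameter: δ = d·√(n/2) = 0.9714 × √(7/2) = 1.8174
One-sided α = 0.025 → critical value z_{0.025} = 1.960.
Power = P(Z > 1.960 − δ) = Φ(-0.143) = 0.4433.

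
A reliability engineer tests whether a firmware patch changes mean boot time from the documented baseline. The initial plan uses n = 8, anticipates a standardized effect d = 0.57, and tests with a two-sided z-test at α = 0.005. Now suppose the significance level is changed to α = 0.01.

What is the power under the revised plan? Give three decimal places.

δ = d·√n = 0.57 × √8 = 1.6122 (unchanged). New critical value: z_{0.005} = 2.576.
Revised power = Φ(δ − 2.576) + Φ(−δ − 2.576) = Φ(-0.964) + Φ(-4.188) = 0.1676 + 0.0000 = 0.1676.

Power ≈ 0.168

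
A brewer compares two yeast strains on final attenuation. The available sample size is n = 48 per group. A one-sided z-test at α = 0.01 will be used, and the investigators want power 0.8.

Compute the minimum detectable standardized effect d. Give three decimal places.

d ≈ 0.647

Need Φ(δ − 2.326) = 0.8, so δ = 2.326 + 0.842 = 3.168.
δ = d·√(n/2) ⇒ d = δ/√(n/2) = 3.168/√(48/2) = 0.6467.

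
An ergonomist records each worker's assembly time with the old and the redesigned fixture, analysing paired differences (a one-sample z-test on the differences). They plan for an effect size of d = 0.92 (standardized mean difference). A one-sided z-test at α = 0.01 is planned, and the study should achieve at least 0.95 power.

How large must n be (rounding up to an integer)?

Set Φ(δ − 2.326) = 0.95; then δ − 2.326 = Φ⁻¹(0.95) = 1.645, giving δ = 3.971.
δ = d·√n ⇒ n = (δ/d)² = (3.971 / 0.92)² = 18.63.
Round up to the next whole unit.

n = 19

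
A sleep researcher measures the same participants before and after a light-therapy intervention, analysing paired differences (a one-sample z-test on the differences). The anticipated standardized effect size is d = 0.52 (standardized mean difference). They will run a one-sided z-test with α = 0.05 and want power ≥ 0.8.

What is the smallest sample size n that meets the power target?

n = 23

For power 0.8 need Φ(δ − z_{0.05}) = 0.8, so δ = z_{0.05} + z_{0.20} = 1.645 + 0.842 = 2.486.
δ = d·√n ⇒ n = (δ/d)² = (2.486 / 0.52)² = 22.86.
Rounding up, n = 23.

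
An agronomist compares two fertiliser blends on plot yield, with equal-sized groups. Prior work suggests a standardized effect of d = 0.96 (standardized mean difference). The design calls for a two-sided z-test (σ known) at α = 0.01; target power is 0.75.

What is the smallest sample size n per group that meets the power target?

Set Φ(δ − 2.576) = 0.75; then δ − 2.576 = Φ⁻¹(0.75) = 0.674, giving δ = 3.250.
(Ignoring the negligible lower-tail rejection probability gives the usual closed-form inversion.)
δ = d·√(n/2) ⇒ n = 2(δ/d)² = 2 × (3.250 / 0.96)² = 22.93.
Rounding up, n = 23 per group.

n = 23 per group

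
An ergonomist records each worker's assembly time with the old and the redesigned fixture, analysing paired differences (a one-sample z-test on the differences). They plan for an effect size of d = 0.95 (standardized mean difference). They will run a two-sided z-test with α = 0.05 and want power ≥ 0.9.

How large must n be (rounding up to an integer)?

n = 12

Set Φ(δ − 1.960) = 0.9; then δ − 1.960 = Φ⁻¹(0.9) = 1.282, giving δ = 3.242.
(Ignoring the negligible lower-tail rejection probability gives the usual closed-form inversion.)
δ = d·√n ⇒ n = (δ/d)² = (3.242 / 0.95)² = 11.64.
Round up to the next whole unit.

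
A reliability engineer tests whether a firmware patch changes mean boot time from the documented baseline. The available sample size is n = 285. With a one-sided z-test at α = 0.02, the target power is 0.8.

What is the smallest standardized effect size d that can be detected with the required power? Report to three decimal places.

Need Φ(δ − 2.054) = 0.8, so δ = 2.054 + 0.842 = 2.895.
δ = d·√n ⇒ d = δ/√n = 2.895/√285 = 0.1715.

d ≈ 0.172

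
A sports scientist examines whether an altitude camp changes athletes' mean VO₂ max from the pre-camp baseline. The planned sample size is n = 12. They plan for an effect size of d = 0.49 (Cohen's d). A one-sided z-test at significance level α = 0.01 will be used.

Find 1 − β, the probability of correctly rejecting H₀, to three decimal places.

Power ≈ 0.265

Noncentrality parameter: δ = d·√n = 0.49 × √12 = 1.6974
Critical value for a one-sided test at α = 0.01: z_α = 2.326.
Power = Φ(δ − 2.326) = Φ(-0.629) = 0.2647.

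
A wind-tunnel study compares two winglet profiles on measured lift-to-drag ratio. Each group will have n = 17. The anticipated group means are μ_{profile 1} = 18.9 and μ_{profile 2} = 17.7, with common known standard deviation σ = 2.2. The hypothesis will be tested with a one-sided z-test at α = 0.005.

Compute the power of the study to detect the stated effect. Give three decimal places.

Power ≈ 0.162

Standardized effect: d = |μ_{profile 1} − μ_{profile 2}| / σ = |18.9 − 17.7| / 2.2 = 0.5455
Noncentrality parameter: δ = d·√(n/2) = 0.5455 × √(17/2) = 1.5903
One-sided α = 0.005 → critical value z_{0.005} = 2.576.
Power = Φ(δ − 2.576) = Φ(-0.986) = 0.1622.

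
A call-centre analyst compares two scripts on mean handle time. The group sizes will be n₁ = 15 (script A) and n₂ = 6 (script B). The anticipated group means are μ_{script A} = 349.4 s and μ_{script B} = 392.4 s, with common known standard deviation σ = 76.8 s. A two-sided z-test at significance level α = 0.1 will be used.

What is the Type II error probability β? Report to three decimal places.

Standardized effect: d = |μ_{script A} − μ_{script B}| / σ = |349.4 − 392.4| / 76.8 = 0.5599
Noncentrality parameter: δ = d / √(1/n₁ + 1/n₂) = 0.5599 / √(1/15 + 1/6) = 1.1591
Critical value for a two-sided test at α = 0.1: z_{α/2} = 1.645.
Power = Φ(δ − 1.645) + Φ(−δ − 1.645) = Φ(-0.486) + Φ(-2.804) = 0.3136 + 0.0025 = 0.3161.
Type II error: β = 1 − power = 1 − 0.3161 = 0.6839.

β ≈ 0.684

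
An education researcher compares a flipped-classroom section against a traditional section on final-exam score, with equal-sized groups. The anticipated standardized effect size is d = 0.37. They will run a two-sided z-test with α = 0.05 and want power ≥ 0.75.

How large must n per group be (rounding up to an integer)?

Set Φ(δ − 1.960) = 0.75; then δ − 1.960 = Φ⁻¹(0.75) = 0.674, giving δ = 2.634.
(The Φ(−δ − z_{α/2}) term is vanishingly small for δ > 0 and is dropped in the standard sample-size formula.)
δ = d·√(n/2) ⇒ n = 2(δ/d)² = 2 × (2.634 / 0.37)² = 101.39.
Rounding up, n = 102 per group.

n = 102 per group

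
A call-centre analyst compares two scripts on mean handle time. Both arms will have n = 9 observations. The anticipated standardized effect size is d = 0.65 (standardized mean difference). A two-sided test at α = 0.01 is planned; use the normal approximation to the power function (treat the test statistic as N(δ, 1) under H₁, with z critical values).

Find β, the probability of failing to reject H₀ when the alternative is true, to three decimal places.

Noncentrality parameter: δ = d·√(n/2) = 0.65 × √(9/2) = 1.3789
Two-sided α = 0.01 → critical value z_{0.005} = 2.576.
Power = Φ(δ − 2.576) + Φ(−δ − 2.576) = Φ(-1.197) + Φ(-3.955) = 0.1157 + 0.0000 = 0.1157.
Type II error: β = 1 − power = 1 − 0.1157 = 0.8843.

β ≈ 0.884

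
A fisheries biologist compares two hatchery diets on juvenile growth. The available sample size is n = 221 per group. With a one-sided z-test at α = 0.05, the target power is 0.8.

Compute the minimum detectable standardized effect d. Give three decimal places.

Need Φ(δ − 1.645) = 0.8, so δ = 1.645 + 0.842 = 2.486.
δ = d·√(n/2) ⇒ d = δ/√(n/2) = 2.486/√(221/2) = 0.2365.

d ≈ 0.237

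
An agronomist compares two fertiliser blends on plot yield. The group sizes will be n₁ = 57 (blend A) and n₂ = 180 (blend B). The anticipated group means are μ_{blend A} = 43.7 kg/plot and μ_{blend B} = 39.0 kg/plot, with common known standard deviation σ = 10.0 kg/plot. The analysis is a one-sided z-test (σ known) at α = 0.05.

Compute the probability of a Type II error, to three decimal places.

Standardized effect: d = |μ_{blend A} − μ_{blend B}| / σ = |43.7 − 39.0| / 10.0 = 0.4700
Noncentrality parameter: δ = d / √(1/n₁ + 1/n₂) = 0.4700 / √(1/57 + 1/180) = 3.0924
Critical value for a one-sided test at α = 0.05: z_α = 1.645.
Power = Φ(δ − 1.645) = Φ(1.448) = 0.9261.
Type II error: β = 1 − power = 1 − 0.9261 = 0.0739.

β ≈ 0.074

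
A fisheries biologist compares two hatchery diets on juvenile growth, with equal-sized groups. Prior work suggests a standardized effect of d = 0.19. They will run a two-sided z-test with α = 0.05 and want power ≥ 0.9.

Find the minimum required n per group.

n = 583 per group

For power 0.9 need Φ(δ − z_{0.025}) = 0.9, so δ = z_{0.025} + z_{0.10} = 1.960 + 1.282 = 3.242.
(Ignoring the negligible lower-tail rejection probability gives the usual closed-form inversion.)
δ = d·√(n/2) ⇒ n = 2(δ/d)² = 2 × (3.242 / 0.19)² = 582.13.
Rounding up, n = 583 per group.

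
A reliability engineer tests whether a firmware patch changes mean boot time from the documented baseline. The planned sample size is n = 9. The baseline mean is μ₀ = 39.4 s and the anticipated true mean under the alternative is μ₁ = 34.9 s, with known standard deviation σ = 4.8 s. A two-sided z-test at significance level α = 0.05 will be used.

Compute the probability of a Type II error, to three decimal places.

β ≈ 0.197

Standardized effect: d = |μ₁ − μ₀| / σ = |34.9 − 39.4| / 4.8 = 0.9375
Noncentrality parameter: δ = d·√n = 0.9375 × √9 = 2.8125
Critical value for a two-sided test at α = 0.05: z_{α/2} = 1.960.
Power = Φ(δ − 1.960) + Φ(−δ − 1.960) = Φ(0.853) + Φ(-4.772) = 0.8030 + 0.0000 = 0.8030.
Type II error: β = 1 − power = 1 − 0.8030 = 0.1970.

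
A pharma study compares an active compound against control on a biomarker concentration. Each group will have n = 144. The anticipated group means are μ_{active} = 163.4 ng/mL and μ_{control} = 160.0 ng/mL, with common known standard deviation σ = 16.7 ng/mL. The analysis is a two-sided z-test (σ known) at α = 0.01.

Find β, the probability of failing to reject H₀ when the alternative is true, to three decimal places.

β ≈ 0.802

Standardized effect: d = |μ_{active} − μ_{control}| / σ = |163.4 − 160.0| / 16.7 = 0.2036
Noncentrality parameter: δ = d·√(n/2) = 0.2036 × √(144/2) = 1.7275
Two-sided α = 0.01 → critical value z_{0.005} = 2.576.
Power = Φ(δ − 2.576) + Φ(−δ − 2.576) = Φ(-0.848) + Φ(-4.303) = 0.1981 + 0.0000 = 0.1981.
Type II error: β = 1 − power = 1 − 0.1981 = 0.8019.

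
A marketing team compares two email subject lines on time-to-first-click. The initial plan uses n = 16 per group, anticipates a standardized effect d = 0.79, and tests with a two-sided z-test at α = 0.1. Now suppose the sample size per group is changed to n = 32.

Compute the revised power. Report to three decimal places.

Power ≈ 0.935

With n = 32 per group: δ = d·√(n/2) = 0.79 × √(32/2) = 3.1600. Critical value z_{0.05} = 1.645.
Revised power = Φ(δ − 1.645) + Φ(−δ − 1.645) = Φ(1.515) + Φ(-4.805) = 0.9351 + 0.0000 = 0.9351.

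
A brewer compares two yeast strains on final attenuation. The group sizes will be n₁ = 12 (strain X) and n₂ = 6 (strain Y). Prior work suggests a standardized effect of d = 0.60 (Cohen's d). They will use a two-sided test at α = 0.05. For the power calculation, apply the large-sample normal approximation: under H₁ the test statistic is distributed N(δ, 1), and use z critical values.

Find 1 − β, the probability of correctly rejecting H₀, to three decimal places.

Power ≈ 0.224

Noncentrality parameter: δ = d / √(1/n₁ + 1/n₂) = 0.60 / √(1/12 + 1/6) = 1.2000
Critical value for a two-sided test at α = 0.05: z_{α/2} = 1.960.
Power = Φ(δ − 1.960) + Φ(−δ − 1.960) = Φ(-0.760) + Φ(-3.160) = 0.2236 + 0.0008 = 0.2244.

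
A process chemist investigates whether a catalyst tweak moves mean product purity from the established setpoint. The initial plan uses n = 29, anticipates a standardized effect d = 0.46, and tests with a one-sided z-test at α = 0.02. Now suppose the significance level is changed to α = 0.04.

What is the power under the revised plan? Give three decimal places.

Power ≈ 0.766

δ = d·√n = 0.46 × √29 = 2.4772 (unchanged). New critical value: z_{0.04} = 1.751.
Revised power = Φ(δ − 1.751) = Φ(0.726) = 0.7662.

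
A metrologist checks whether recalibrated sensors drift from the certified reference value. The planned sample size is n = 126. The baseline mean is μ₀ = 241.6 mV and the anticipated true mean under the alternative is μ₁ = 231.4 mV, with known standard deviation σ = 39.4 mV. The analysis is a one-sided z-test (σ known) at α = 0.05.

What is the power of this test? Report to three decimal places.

Power ≈ 0.896

Standardized effect: d = |μ₁ − μ₀| / σ = |231.4 − 241.6| / 39.4 = 0.2589
Noncentrality parameter: δ = d·√n = 0.2589 × √126 = 2.9060
One-sided α = 0.05 → critical value z_{0.05} = 1.645.
Power = P(Z > 1.645 − δ) = Φ(1.261) = 0.8964.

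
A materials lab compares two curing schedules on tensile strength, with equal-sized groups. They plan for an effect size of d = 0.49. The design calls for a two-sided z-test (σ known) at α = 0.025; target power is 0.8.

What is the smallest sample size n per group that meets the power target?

n = 80 per group

For power 0.8 need Φ(δ − z_{0.0125}) = 0.8, so δ = z_{0.0125} + z_{0.20} = 2.241 + 0.842 = 3.083.
(The Φ(−δ − z_{α/2}) term is vanishingly small for δ > 0 and is dropped in the standard sample-size formula.)
δ = d·√(n/2) ⇒ n = 2(δ/d)² = 2 × (3.083 / 0.49)² = 79.18.
Round up to the next whole unit.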